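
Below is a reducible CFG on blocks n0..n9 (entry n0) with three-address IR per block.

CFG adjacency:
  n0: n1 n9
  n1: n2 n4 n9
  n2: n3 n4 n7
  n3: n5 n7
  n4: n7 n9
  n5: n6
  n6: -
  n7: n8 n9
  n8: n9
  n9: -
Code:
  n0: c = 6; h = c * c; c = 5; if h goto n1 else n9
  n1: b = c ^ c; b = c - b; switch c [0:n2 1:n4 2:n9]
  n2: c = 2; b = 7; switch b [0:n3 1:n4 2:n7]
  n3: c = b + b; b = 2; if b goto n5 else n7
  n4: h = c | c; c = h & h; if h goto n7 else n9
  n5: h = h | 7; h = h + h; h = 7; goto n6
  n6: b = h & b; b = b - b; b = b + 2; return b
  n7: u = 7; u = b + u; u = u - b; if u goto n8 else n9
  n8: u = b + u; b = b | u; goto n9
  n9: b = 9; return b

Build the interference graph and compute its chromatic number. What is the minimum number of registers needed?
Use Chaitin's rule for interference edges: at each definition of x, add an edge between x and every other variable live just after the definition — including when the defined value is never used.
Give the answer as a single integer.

Answer: 3

Working:
def/use:
  n0: {c,h} / ∅
  n1: {b} / {c}
  n2: {b,c} / ∅
  n3: {b,c} / {b}
  n4: {c,h} / {c}
  n5: {h} / {h}
  n6: {b} / {b,h}
  n7: {u} / {b}
  n8: {b,u} / {b,u}
  n9: {b} / ∅

Liveness:
  n0: in=∅ out={c,h}
  n1: in={c,h} out={b,c,h}
  n2: in={h} out={b,c,h}
  n3: in={b,h} out={b,h}
  n4: in={b,c} out={b}
  n5: in={b,h} out={b,h}
  n6: in={b,h} out=∅
  n7: in={b} out={b,u}
  n8: in={b,u} out=∅
  n9: in=∅ out=∅

Conflict graph:
  b↔{c,h,u}
  c↔{b,h}
  h↔{b,c}
  u↔{b}

Chromatic number:
  lower bound: {b,c,h} mutually conflict ⇒ χ ≥ 3
  assign b→r0 c→r1 h→r2 u→r1 — no edge inside a register ⇒ χ ≤ 3
  χ = 3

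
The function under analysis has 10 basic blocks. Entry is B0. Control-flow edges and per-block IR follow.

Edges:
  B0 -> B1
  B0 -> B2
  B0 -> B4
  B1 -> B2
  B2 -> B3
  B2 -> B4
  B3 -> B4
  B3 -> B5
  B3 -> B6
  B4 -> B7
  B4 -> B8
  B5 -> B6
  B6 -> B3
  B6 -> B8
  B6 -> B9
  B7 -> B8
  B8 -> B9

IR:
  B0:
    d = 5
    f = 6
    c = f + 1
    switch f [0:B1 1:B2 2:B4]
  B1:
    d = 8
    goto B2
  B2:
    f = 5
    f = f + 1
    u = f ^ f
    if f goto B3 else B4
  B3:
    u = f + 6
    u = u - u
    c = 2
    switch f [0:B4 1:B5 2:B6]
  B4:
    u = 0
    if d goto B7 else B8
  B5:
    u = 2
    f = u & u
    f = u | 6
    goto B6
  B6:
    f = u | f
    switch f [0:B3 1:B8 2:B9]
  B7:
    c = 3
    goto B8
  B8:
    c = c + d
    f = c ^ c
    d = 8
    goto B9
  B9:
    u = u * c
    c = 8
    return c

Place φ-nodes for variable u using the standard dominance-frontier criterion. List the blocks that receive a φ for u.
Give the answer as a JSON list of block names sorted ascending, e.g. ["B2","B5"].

idom tree: B1←B0 B2←B0 B3←B2 B4←B0 B5←B3 B6←B3 B7←B4 B8←B0 B9←B0
Dom∩ at merges:
  B2: preds {B0,B1}: {B0} ∩ {B0,B1} = {B0}; idom=B0
  B3: preds {B2,B6}: {B0,B2} ∩ {B0,B2,B3,B6} = {B0,B2}; idom=B2
  B4: preds {B0,B2,B3}: {B0} ∩ {B0,B2} ∩ {B0,B2,B3} = {B0}; idom=B0
  B6: preds {B3,B5}: {B0,B2,B3} ∩ {B0,B2,B3,B5} = {B0,B2,B3}; idom=B3
  B8: preds {B4,B6,B7}: {B0,B4} ∩ {B0,B2,B3,B6} ∩ {B0,B4,B7} = {B0}; idom=B0
  B9: preds {B6,B8}: {B0,B2,B3,B6} ∩ {B0,B8} = {B0}; idom=B0

Frontier:
  B2←B0: walk · to B0
  B2←B1: walk B1 to B0
  B3←B2: walk · to B2
  B3←B6: walk B6→B3 to B2
  B4←B0: walk · to B0
  B4←B2: walk B2 to B0
  B4←B3: walk B3→B2 to B0
  B6←B3: walk · to B3
  B6←B5: walk B5 to B3
  B8←B4: walk B4 to B0
  B8←B6: walk B6→B3→B2 to B0
  B8←B7: walk B7→B4 to B0
  B9←B6: walk B6→B3→B2 to B0
  B9←B8: walk B8 to B0
  B0 → ∅
  B1 → {B2}
  B2 → {B4,B8,B9}
  B3 → {B3,B4,B8,B9}
  B4 → {B8}
  B5 → {B6}
  B6 → {B3,B8,B9}
  B7 → {B8}
  B8 → {B9}
  B9 → ∅

φ for u: defs {B2,B3,B4,B5,B9}
  DF⁺ = {B3,B4,B6,B8,B9}

Answer: ["B3", "B4", "B6", "B8", "B9"]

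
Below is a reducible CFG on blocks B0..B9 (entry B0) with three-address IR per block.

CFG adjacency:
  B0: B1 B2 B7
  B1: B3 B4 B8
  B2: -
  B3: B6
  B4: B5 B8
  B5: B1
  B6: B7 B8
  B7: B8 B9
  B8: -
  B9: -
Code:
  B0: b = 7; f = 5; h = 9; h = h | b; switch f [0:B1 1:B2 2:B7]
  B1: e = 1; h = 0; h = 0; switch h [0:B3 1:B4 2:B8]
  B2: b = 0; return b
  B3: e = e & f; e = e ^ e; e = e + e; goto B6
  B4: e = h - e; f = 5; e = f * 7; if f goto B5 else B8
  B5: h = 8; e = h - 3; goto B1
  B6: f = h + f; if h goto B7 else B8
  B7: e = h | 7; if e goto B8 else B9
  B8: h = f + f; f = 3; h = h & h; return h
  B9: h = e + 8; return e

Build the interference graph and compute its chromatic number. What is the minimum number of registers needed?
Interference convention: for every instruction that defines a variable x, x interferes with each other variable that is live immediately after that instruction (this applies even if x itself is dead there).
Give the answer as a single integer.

Block summaries:
  B0: def={b,f,h} ue=∅
  B1: def={e,h} ue=∅
  B2: def={b} ue=∅
  B3: def={e} ue={e,f}
  B4: def={e,f} ue={e,h}
  B5: def={e,h} ue=∅
  B6: def={f} ue={f,h}
  B7: def={e} ue={h}
  B8: def={f,h} ue={f}
  B9: def={h} ue={e}

Live sets:
  live B0: ∅→{f,h}
  live B1: {f}→{e,f,h}
  live B2: ∅→∅
  live B3: {e,f,h}→{f,h}
  live B4: {e,h}→{f}
  live B5: {f}→{f}
  live B6: {f,h}→{f,h}
  live B7: {f,h}→{e,f}
  live B8: {f}→∅
  live B9: {e}→∅

Conflict graph:
  b — {f,h}
  e — {f,h}
  f — {b,e,h}
  h — {b,e,f}

Chromatic number:
  clique {b,f,h} ⇒ need ≥ 3
  assign b→c2 e→c2 f→c0 h→c1 — no edge inside a register ⇒ χ ≤ 3
  χ = 3

Answer: 3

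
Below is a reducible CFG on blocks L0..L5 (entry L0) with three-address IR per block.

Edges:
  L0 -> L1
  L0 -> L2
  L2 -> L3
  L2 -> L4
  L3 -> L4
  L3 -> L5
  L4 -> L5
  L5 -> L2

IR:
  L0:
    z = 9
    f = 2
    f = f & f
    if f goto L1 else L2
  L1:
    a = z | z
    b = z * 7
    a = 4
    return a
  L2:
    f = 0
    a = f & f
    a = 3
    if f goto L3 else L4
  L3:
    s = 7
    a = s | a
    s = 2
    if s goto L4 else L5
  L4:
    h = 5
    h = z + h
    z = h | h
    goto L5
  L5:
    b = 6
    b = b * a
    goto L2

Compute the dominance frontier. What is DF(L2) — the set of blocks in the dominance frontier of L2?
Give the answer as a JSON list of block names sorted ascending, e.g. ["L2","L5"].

idom tree: L1←L0 L2←L0 L3←L2 L4←L2 L5←L2
Dom at joins:
  L2: preds {L0,L5}: {L0} ∩ {L0,L2,L5} = {L0}; idom=L0
  L4: preds {L2,L3}: {L0,L2} ∩ {L0,L2,L3} = {L0,L2}; idom=L2
  L5: preds {L3,L4}: {L0,L2,L3} ∩ {L0,L2,L4} = {L0,L2}; idom=L2

Frontier:
  join L2 pred L0: · stop@L0
  join L2 pred L5: L5→L2 stop@L0
  join L4 pred L2: · stop@L2
  join L4 pred L3: L3 stop@L2
  join L5 pred L3: L3 stop@L2
  join L5 pred L4: L4 stop@L2
  DF(L0)=∅
  DF(L1)=∅
  DF(L2)={L2}
  DF(L3)={L4,L5}
  DF(L4)={L5}
  DF(L5)={L2}

DF(L2) = ["L2"]

Answer: ["L2"]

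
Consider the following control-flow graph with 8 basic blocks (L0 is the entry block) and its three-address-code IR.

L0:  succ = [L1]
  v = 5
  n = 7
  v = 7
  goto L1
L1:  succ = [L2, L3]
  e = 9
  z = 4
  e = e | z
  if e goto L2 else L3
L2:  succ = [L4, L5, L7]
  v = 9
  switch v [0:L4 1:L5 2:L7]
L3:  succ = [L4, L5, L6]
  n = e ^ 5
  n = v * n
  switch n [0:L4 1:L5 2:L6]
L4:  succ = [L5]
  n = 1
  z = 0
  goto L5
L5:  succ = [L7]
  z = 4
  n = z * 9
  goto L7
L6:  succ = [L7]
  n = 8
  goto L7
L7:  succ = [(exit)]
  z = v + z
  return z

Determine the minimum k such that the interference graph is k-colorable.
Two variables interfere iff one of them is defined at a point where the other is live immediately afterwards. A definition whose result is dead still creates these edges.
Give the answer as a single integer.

Answer: 3

Analysis:
def/use:
  L0 def {n,v} use ∅
  L1 def {e,z} use ∅
  L2 def {v} use ∅
  L3 def {n} use {e,v}
  L4 def {n,z} use ∅
  L5 def {n,z} use ∅
  L6 def {n} use ∅
  L7 def {z} use {v,z}

Live sets:
  live L0: ∅→{v}
  live L1: {v}→{e,v,z}
  live L2: {z}→{v,z}
  live L3: {e,v,z}→{v,z}
  live L4: {v}→{v}
  live L5: {v}→{v,z}
  live L6: {v,z}→{v,z}
  live L7: {v,z}→∅

Conflict graph:
  e: {v,z}
  n: {v,z}
  v: {e,n,z}
  z: {e,n,v}

Registers:
  clique {e,v,z} ⇒ need ≥ 3
  assign e→c2 n→c2 v→c0 z→c1 — no edge inside a register ⇒ χ ≤ 3
  χ = 3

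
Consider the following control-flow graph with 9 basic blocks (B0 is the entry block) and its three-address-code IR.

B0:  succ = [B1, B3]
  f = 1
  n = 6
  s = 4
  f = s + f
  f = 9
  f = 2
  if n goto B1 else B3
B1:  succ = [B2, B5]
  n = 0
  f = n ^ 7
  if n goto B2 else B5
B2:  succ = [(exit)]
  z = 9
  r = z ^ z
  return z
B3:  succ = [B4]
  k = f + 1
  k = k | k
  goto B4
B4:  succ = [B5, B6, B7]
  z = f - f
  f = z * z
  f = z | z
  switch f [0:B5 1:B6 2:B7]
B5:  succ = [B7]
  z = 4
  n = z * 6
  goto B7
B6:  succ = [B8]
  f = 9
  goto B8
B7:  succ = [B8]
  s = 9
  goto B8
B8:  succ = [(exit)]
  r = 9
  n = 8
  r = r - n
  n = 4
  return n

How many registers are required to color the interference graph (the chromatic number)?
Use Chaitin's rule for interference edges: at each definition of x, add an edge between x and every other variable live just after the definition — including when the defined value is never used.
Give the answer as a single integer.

Answer: 3

Analysis:
Block summaries:
  B0: def={f,n,s} ue=∅
  B1: def={f,n} ue=∅
  B2: def={r,z} ue=∅
  B3: def={k} ue={f}
  B4: def={f,z} ue={f}
  B5: def={n,z} ue=∅
  B6: def={f} ue=∅
  B7: def={s} ue=∅
  B8: def={n,r} ue=∅

Backward fixpoint:
  B0: in=∅ out={f}
  B1: in=∅ out=∅
  B2: in=∅ out=∅
  B3: in={f} out={f}
  B4: in={f} out=∅
  B5: in=∅ out=∅
  B6: in=∅ out=∅
  B7: in=∅ out=∅
  B8: in=∅ out=∅

Conflict graph:
  f↔{k,n,s,z}
  k↔{f}
  n↔{f,r,s}
  r↔{n,z}
  s↔{f,n}
  z↔{f,r}

Colouring:
  lower bound: {f,n,s} mutually conflict ⇒ χ ≥ 3
  assign f→c0 k→c1 n→c1 r→c0 s→c2 z→c1 — no edge inside a register ⇒ χ ≤ 3
  χ = 3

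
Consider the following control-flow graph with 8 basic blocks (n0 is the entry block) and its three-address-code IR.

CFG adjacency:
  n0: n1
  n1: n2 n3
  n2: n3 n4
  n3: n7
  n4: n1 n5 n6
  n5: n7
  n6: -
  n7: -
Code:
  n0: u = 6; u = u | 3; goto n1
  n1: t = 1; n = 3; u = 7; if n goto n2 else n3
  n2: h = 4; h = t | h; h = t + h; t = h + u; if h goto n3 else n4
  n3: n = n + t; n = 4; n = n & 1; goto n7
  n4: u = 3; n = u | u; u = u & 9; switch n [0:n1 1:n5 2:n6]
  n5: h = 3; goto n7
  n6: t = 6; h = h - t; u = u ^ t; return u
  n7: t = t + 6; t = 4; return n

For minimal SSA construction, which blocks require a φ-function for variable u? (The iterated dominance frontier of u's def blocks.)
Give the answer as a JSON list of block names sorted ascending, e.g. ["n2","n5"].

idom tree: n1←n0 n2←n1 n3←n1 n4←n2 n5←n4 n6←n4 n7←n1
Dom∩ at merges:
  n1: preds {n0,n4}: {n0} ∩ {n0,n1,n2,n4} = {n0}; idom=n0
  n3: preds {n1,n2}: {n0,n1} ∩ {n0,n1,n2} = {n0,n1}; idom=n1
  n7: preds {n3,n5}: {n0,n1,n3} ∩ {n0,n1,n2,n4,n5} = {n0,n1}; idom=n1

DF walk-up:
  join n1 pred n0: · stop@n0
  join n1 pred n4: n4→n2→n1 stop@n0
  join n3 pred n1: · stop@n1
  join n3 pred n2: n2 stop@n1
  join n7 pred n3: n3 stop@n1
  join n7 pred n5: n5→n4→n2 stop@n1
  n0 → ∅
  n1 → {n1}
  n2 → {n1,n3,n7}
  n3 → {n7}
  n4 → {n1,n7}
  n5 → {n7}
  n6 → ∅
  n7 → ∅

φ for u: defs {n0,n1,n4,n6}
  DF⁺ = {n1,n7}

Answer: ["n1", "n7"]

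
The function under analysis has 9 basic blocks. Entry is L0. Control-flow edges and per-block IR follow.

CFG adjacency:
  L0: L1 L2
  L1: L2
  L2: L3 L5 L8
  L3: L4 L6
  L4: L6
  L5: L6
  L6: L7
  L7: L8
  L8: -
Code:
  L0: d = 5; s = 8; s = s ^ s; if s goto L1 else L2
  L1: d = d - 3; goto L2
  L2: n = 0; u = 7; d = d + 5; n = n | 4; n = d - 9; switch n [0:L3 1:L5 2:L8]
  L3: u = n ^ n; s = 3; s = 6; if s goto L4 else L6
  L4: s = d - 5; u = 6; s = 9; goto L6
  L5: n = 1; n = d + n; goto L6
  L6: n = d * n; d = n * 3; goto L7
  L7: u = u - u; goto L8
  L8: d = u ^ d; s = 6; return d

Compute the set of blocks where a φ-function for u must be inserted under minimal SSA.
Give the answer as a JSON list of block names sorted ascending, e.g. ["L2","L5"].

idom tree: L1←L0 L2←L0 L3←L2 L4←L3 L5←L2 L6←L2 L7←L6 L8←L2
Dom∩ at merges:
  L2: preds {L0,L1}: {L0} ∩ {L0,L1} = {L0}; idom=L0
  L6: preds {L3,L4,L5}: {L0,L2,L3} ∩ {L0,L2,L3,L4} ∩ {L0,L2,L5} = {L0,L2}; idom=L2
  L8: preds {L2,L7}: {L0,L2} ∩ {L0,L2,L6,L7} = {L0,L2}; idom=L2

Frontier:
  L2←L0: walk · to L0
  L2←L1: walk L1 to L0
  L6←L3: walk L3 to L2
  L6←L4: walk L4→L3 to L2
  L6←L5: walk L5 to L2
  L8←L2: walk · to L2
  L8←L7: walk L7→L6 to L2
  L0 → ∅
  L1 → {L2}
  L2 → ∅
  L3 → {L6}
  L4 → {L6}
  L5 → {L6}
  L6 → {L8}
  L7 → {L8}
  L8 → ∅

φ for u: defs {L2,L3,L4,L7}
  DF⁺ = {L6,L8}

Answer: ["L6", "L8"]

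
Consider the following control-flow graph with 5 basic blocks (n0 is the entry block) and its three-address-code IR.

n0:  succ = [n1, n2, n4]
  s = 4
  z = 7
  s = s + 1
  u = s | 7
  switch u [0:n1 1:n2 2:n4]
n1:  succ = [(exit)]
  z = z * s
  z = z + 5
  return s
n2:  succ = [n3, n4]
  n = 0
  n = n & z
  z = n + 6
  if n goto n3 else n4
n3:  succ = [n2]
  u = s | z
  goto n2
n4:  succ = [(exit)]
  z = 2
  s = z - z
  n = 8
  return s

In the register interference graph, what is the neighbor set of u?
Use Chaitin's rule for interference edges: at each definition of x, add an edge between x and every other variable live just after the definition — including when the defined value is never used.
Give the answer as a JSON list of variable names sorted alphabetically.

Per-block:
  n0: {s,u,z} / ∅
  n1: {z} / {s,z}
  n2: {n,z} / {z}
  n3: {u} / {s,z}
  n4: {n,s,z} / ∅

Liveness:
  n0 li=∅ lo={s,z}
  n1 li={s,z} lo=∅
  n2 li={s,z} lo={s,z}
  n3 li={s,z} lo={s,z}
  n4 li=∅ lo=∅

Conflict graph:
  n↔{s,z}
  s↔{n,u,z}
  u↔{s,z}
  z↔{n,s,u}

N(u) = ["s", "z"]

Answer: ["s", "z"]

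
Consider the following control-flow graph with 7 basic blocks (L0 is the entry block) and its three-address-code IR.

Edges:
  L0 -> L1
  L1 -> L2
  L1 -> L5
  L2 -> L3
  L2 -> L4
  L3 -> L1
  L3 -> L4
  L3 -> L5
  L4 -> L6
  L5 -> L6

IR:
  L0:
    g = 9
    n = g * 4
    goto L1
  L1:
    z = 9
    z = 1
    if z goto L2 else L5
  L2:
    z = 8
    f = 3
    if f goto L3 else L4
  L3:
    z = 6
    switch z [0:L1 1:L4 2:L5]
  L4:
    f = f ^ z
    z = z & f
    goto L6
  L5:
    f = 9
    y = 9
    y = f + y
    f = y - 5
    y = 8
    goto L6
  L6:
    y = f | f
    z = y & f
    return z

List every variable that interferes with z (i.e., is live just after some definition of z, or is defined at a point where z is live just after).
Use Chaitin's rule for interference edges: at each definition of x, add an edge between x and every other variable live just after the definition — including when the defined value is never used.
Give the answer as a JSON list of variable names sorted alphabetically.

Block summaries:
  L0 def {g,n} use ∅
  L1 def {z} use ∅
  L2 def {f,z} use ∅
  L3 def {z} use ∅
  L4 def {f,z} use {f,z}
  L5 def {f,y} use ∅
  L6 def {y,z} use {f}

Live sets:
  L0 li=∅ lo=∅
  L1 li=∅ lo=∅
  L2 li=∅ lo={f,z}
  L3 li={f} lo={f,z}
  L4 li={f,z} lo={f}
  L5 li=∅ lo={f}
  L6 li={f} lo=∅

Interference:
  f↔{y,z}
  g↔∅
  n↔∅
  y↔{f}
  z↔{f}

N(z) = ["f"]

Answer: ["f"]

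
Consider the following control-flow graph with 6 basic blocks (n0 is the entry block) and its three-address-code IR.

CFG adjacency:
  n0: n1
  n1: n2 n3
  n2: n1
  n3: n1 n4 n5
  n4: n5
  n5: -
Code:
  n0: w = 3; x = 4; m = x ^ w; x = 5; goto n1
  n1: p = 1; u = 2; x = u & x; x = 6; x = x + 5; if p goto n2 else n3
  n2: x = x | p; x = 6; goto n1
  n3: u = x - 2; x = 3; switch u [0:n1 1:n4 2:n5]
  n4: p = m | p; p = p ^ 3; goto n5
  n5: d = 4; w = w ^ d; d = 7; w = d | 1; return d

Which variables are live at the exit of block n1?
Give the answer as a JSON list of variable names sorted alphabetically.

Answer: ["m", "p", "w", "x"]

Working:
def/use:
  n0: def={m,w,x} ue=∅
  n1: def={p,u,x} ue={x}
  n2: def={x} ue={p,x}
  n3: def={u,x} ue={x}
  n4: def={p} ue={m,p}
  n5: def={d,w} ue={w}

Live sets:
  n0 li=∅ lo={m,w,x}
  n1 li={m,w,x} lo={m,p,w,x}
  n2 li={m,p,w,x} lo={m,w,x}
  n3 li={m,p,w,x} lo={m,p,w,x}
  n4 li={m,p,w} lo={w}
  n5 li={w} lo=∅

live-out(n1) = ["m", "p", "w", "x"]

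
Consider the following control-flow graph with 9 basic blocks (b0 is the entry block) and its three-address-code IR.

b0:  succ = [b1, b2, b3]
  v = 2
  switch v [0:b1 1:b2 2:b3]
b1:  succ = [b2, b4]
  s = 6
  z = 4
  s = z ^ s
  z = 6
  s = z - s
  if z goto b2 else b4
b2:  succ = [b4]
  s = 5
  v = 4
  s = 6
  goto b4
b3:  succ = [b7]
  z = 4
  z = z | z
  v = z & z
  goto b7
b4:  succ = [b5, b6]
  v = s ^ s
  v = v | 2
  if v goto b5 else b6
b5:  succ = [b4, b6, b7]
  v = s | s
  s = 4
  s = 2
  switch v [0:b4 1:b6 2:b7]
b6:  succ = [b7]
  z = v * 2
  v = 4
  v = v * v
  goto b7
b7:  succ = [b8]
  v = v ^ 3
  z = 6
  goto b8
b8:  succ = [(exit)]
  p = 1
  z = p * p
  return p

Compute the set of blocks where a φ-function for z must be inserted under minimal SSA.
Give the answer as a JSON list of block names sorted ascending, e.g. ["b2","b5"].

Answer: ["b2", "b4", "b7"]

Working:
idom tree: b1←b0 b2←b0 b3←b0 b4←b0 b5←b4 b6←b4 b7←b0 b8←b7
Dom∩ at merges:
  b2: preds {b0,b1}: {b0} ∩ {b0,b1} = {b0}; idom=b0
  b4: preds {b1,b2,b5}: {b0,b1} ∩ {b0,b2} ∩ {b0,b4,b5} = {b0}; idom=b0
  b6: preds {b4,b5}: {b0,b4} ∩ {b0,b4,b5} = {b0,b4}; idom=b4
  b7: preds {b3,b5,b6}: {b0,b3} ∩ {b0,b4,b5} ∩ {b0,b4,b6} = {b0}; idom=b0

DF walk-up:
  b2←b0: walk · to b0
  b2←b1: walk b1 to b0
  b4←b1: walk b1 to b0
  b4←b2: walk b2 to b0
  b4←b5: walk b5→b4 to b0
  b6←b4: walk · to b4
  b6←b5: walk b5 to b4
  b7←b3: walk b3 to b0
  b7←b5: walk b5→b4 to b0
  b7←b6: walk b6→b4 to b0
  b0 → ∅
  b1 → {b2,b4}
  b2 → {b4}
  b3 → {b7}
  b4 → {b4,b7}
  b5 → {b4,b6,b7}
  b6 → {b7}
  b7 → ∅
  b8 → ∅

φ for z: defs {b1,b3,b6,b7,b8}
  DF⁺ = {b2,b4,b7}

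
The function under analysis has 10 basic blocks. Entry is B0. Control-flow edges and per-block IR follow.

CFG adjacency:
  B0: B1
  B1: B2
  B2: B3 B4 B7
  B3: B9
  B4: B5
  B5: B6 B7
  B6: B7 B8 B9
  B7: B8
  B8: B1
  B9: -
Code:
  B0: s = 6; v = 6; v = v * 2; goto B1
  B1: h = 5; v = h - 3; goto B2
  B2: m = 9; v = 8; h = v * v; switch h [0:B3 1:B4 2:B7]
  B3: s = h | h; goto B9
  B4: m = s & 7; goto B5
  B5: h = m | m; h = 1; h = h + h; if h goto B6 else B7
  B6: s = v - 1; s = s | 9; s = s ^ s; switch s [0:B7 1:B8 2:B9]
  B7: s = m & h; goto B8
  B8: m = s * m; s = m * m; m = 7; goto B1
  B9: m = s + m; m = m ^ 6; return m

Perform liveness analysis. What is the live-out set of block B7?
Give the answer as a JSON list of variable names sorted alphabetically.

Answer: ["m", "s"]

Derivation:
def/use:
  B0 def {s,v} use ∅
  B1 def {h,v} use ∅
  B2 def {h,m,v} use ∅
  B3 def {s} use {h}
  B4 def {m} use {s}
  B5 def {h} use {m}
  B6 def {s} use {v}
  B7 def {s} use {h,m}
  B8 def {m,s} use {m,s}
  B9 def {m} use {m,s}

Liveness:
  B0: in=∅ out={s}
  B1: in={s} out={s}
  B2: in={s} out={h,m,s,v}
  B3: in={h,m} out={m,s}
  B4: in={s,v} out={m,v}
  B5: in={m,v} out={h,m,v}
  B6: in={h,m,v} out={h,m,s}
  B7: in={h,m} out={m,s}
  B8: in={m,s} out={s}
  B9: in={m,s} out=∅

live-out(B7) = ["m", "s"]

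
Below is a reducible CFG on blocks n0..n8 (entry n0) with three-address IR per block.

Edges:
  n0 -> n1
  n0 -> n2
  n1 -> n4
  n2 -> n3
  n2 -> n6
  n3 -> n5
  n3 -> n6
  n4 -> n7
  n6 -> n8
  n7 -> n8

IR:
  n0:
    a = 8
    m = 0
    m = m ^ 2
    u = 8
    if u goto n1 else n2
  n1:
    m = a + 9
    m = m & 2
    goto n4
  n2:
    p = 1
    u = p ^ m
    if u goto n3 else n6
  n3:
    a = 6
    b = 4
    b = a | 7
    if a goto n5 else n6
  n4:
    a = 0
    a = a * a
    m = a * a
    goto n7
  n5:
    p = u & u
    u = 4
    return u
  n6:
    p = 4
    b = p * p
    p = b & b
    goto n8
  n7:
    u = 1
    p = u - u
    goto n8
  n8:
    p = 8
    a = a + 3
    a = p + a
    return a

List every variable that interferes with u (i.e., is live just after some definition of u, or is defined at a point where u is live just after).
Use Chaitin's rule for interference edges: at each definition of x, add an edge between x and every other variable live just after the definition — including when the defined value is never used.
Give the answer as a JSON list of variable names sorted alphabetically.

Answer: ["a", "b", "m"]

Analysis:
Block summaries:
  n0: {a,m,u} / ∅
  n1: {m} / {a}
  n2: {p,u} / {m}
  n3: {a,b} / ∅
  n4: {a,m} / ∅
  n5: {p,u} / {u}
  n6: {b,p} / ∅
  n7: {p,u} / ∅
  n8: {a,p} / {a}

Liveness:
  live n0: ∅→{a,m}
  live n1: {a}→∅
  live n2: {a,m}→{a,u}
  live n3: {u}→{a,u}
  live n4: ∅→{a}
  live n5: {u}→∅
  live n6: {a}→{a}
  live n7: {a}→{a}
  live n8: {a}→∅

Interference:
  a: {b,m,p,u}
  b: {a,u}
  m: {a,p,u}
  p: {a,m}
  u: {a,b,m}

N(u) = ["a", "b", "m"]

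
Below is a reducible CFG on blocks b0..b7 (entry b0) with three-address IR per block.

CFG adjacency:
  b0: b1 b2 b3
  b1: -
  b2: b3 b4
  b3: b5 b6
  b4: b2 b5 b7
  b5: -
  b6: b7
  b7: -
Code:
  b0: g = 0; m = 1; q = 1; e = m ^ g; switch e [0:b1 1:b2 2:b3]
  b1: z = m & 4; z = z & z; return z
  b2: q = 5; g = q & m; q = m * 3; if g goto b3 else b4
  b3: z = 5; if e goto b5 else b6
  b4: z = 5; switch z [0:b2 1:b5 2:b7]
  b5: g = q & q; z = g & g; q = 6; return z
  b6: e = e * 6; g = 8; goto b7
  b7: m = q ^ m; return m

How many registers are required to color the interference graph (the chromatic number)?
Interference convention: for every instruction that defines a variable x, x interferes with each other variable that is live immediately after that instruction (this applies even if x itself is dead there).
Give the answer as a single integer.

def/use:
  b0 def {e,g,m,q} use ∅
  b1 def {z} use {m}
  b2 def {g,q} use {m}
  b3 def {z} use {e}
  b4 def {z} use ∅
  b5 def {g,q,z} use {q}
  b6 def {e,g} use {e}
  b7 def {m} use {m,q}

Live sets:
  b0 li=∅ lo={e,m,q}
  b1 li={m} lo=∅
  b2 li={e,m} lo={e,m,q}
  b3 li={e,m,q} lo={e,m,q}
  b4 li={e,m,q} lo={e,m,q}
  b5 li={q} lo=∅
  b6 li={e,m,q} lo={m,q}
  b7 li={m,q} lo=∅

Interfere edges:
  e — {g,m,q,z}
  g — {e,m,q}
  m — {e,g,q,z}
  q — {e,g,m,z}
  z — {e,m,q}

Colouring:
  clique {e,g,m,q} ⇒ need ≥ 4
  4-colouring: r0={e}  r1={m}  r2={q}  r3={g,z}
  χ = 4

Answer: 4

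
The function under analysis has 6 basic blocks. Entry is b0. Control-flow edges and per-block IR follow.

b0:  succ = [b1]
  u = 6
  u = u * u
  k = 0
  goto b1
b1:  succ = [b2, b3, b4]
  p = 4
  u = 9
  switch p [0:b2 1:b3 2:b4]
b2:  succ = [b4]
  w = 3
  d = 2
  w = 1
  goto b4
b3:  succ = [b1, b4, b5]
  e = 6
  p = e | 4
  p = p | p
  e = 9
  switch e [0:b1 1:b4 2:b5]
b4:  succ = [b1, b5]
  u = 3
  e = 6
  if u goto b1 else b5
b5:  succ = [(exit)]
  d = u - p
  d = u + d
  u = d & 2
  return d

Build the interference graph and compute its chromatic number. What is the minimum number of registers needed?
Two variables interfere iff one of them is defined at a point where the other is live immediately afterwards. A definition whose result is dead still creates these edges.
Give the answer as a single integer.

Answer: 3

Working:
Block summaries:
  b0: {k,u} / ∅
  b1: {p,u} / ∅
  b2: {d,w} / ∅
  b3: {e,p} / ∅
  b4: {e,u} / ∅
  b5: {d,u} / {p,u}

Liveness:
  b0: in=∅ out=∅
  b1: in=∅ out={p,u}
  b2: in={p} out={p}
  b3: in={u} out={p,u}
  b4: in={p} out={p,u}
  b5: in={p,u} out=∅

Conflict graph:
  d — {p,u}
  e — {p,u}
  k — ∅
  p — {d,e,u,w}
  u — {d,e,p}
  w — {p}

Chromatic number:
  {d,p,u} pairwise interfere (3-clique) ⇒ χ ≥ 3
  3-colouring: r0={k,p}  r1={u,w}  r2={d,e}
  χ = 3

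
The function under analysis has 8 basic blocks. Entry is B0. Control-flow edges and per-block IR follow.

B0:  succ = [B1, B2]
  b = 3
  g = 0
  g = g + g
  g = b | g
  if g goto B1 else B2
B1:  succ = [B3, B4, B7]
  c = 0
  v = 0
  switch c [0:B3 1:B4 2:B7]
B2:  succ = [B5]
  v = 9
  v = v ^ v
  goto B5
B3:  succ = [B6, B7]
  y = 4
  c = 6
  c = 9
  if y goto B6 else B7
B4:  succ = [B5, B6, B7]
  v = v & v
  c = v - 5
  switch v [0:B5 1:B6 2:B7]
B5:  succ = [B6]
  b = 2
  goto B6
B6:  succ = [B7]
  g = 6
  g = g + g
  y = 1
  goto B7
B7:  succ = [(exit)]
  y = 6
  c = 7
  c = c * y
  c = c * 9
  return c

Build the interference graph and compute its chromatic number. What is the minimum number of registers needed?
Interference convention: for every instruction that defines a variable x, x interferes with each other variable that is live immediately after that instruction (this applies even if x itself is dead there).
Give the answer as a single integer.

Answer: 2

Derivation:
def/use:
  B0 def {b,g} use ∅
  B1 def {c,v} use ∅
  B2 def {v} use ∅
  B3 def {c,y} use ∅
  B4 def {c,v} use {v}
  B5 def {b} use ∅
  B6 def {g,y} use ∅
  B7 def {c,y} use ∅

Backward fixpoint:
  B0 li=∅ lo=∅
  B1 li=∅ lo={v}
  B2 li=∅ lo=∅
  B3 li=∅ lo=∅
  B4 li={v} lo=∅
  B5 li=∅ lo=∅
  B6 li=∅ lo=∅
  B7 li=∅ lo=∅

Interference:
  b↔{g}
  c↔{v,y}
  g↔{b}
  v↔{c}
  y↔{c}

Chromatic number:
  {b,g} pairwise interfere (2-clique) ⇒ χ ≥ 2
  assign b→c0 c→c0 g→c1 v→c1 y→c1 — no edge inside a register ⇒ χ ≤ 2
  χ = 2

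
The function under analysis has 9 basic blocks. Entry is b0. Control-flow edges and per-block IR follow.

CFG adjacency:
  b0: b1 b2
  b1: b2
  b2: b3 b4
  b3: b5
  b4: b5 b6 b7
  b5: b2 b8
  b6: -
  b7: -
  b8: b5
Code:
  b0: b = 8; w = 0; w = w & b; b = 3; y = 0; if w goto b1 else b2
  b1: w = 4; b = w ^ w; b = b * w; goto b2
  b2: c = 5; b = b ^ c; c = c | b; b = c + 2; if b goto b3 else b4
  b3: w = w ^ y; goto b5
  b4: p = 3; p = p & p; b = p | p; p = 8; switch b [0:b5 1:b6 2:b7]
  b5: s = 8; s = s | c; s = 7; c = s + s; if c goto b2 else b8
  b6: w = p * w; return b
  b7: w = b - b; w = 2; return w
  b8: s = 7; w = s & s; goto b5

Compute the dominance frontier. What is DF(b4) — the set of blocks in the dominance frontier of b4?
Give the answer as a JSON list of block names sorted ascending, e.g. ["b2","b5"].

Answer: ["b5"]

Working:
idom tree: b1←b0 b2←b0 b3←b2 b4←b2 b5←b2 b6←b4 b7←b4 b8←b5
Dom at joins:
  b2: preds {b0,b1,b5}: {b0} ∩ {b0,b1} ∩ {b0,b2,b5} = {b0}; idom=b0
  b5: preds {b3,b4,b8}: {b0,b2,b3} ∩ {b0,b2,b4} ∩ {b0,b2,b5,b8} = {b0,b2}; idom=b2

DF derivation:
  join b2 pred b0: · stop@b0
  join b2 pred b1: b1 stop@b0
  join b2 pred b5: b5→b2 stop@b0
  join b5 pred b3: b3 stop@b2
  join b5 pred b4: b4 stop@b2
  join b5 pred b8: b8→b5 stop@b2
  b0 → ∅
  b1 → {b2}
  b2 → {b2}
  b3 → {b5}
  b4 → {b5}
  b5 → {b2,b5}
  b6 → ∅
  b7 → ∅
  b8 → {b5}

DF(b4) = ["b5"]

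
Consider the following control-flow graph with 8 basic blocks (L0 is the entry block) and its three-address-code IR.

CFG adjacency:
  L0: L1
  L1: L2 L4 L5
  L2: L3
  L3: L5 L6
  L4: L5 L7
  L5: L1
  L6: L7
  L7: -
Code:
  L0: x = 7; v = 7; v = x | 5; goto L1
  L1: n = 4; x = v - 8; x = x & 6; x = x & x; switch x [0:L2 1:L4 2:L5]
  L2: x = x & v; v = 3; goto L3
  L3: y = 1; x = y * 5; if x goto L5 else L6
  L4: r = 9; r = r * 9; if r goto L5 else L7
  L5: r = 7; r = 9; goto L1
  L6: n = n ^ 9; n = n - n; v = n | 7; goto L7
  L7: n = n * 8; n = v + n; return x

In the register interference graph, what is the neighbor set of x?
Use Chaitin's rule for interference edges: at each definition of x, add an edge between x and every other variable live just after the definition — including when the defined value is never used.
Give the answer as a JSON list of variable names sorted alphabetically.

def/use:
  L0 def {v,x} use ∅
  L1 def {n,x} use {v}
  L2 def {v,x} use {v,x}
  L3 def {x,y} use ∅
  L4 def {r} use ∅
  L5 def {r} use ∅
  L6 def {n,v} use {n}
  L7 def {n} use {n,v,x}

Liveness:
  L0 li=∅ lo={v}
  L1 li={v} lo={n,v,x}
  L2 li={n,v,x} lo={n,v}
  L3 li={n,v} lo={n,v,x}
  L4 li={n,v,x} lo={n,v,x}
  L5 li={v} lo={v}
  L6 li={n,x} lo={n,v,x}
  L7 li={n,v,x} lo=∅

Interference:
  n — {r,v,x,y}
  r — {n,v,x}
  v — {n,r,x,y}
  x — {n,r,v}
  y — {n,v}

N(x) = ["n", "r", "v"]

Answer: ["n", "r", "v"]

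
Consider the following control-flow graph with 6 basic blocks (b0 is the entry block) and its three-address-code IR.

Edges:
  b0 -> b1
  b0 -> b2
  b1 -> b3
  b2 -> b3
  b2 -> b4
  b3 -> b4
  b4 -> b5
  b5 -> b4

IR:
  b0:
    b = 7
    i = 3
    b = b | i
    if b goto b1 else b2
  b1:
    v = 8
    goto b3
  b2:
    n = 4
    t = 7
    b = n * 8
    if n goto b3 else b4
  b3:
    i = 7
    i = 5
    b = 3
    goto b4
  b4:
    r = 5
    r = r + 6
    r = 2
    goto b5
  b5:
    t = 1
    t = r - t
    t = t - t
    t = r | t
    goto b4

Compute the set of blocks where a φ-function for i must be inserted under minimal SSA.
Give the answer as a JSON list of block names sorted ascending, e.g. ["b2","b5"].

idom tree: b1←b0 b2←b0 b3←b0 b4←b0 b5←b4
Dom∩ at merges:
  b3: preds {b1,b2}: {b0,b1} ∩ {b0,b2} = {b0}; idom=b0
  b4: preds {b2,b3,b5}: {b0,b2} ∩ {b0,b3} ∩ {b0,b4,b5} = {b0}; idom=b0

Frontier:
  join b3 pred b1: b1 stop@b0
  join b3 pred b2: b2 stop@b0
  join b4 pred b2: b2 stop@b0
  join b4 pred b3: b3 stop@b0
  join b4 pred b5: b5→b4 stop@b0
  DF(b0)=∅
  DF(b1)={b3}
  DF(b2)={b3,b4}
  DF(b3)={b4}
  DF(b4)={b4}
  DF(b5)={b4}

φ for i: defs {b0,b3}
  DF⁺ = {b4}

Answer: ["b4"]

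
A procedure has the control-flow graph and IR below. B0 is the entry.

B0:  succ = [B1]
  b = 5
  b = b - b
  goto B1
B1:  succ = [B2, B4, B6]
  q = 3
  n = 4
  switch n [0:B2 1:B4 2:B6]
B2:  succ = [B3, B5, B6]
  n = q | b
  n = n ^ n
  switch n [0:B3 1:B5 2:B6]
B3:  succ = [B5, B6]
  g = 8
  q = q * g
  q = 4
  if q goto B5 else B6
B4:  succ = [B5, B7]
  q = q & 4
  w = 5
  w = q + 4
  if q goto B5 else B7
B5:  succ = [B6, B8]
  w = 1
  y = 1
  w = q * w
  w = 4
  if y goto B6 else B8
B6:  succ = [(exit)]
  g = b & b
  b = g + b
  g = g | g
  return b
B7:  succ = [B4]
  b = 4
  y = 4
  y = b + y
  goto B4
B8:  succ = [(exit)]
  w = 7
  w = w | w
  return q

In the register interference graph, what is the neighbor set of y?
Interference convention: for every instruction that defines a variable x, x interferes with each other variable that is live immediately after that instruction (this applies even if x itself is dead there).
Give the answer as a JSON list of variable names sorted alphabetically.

Answer: ["b", "q", "w"]

Derivation:
Per-block:
  B0: def={b} ue=∅
  B1: def={n,q} ue=∅
  B2: def={n} ue={b,q}
  B3: def={g,q} ue={q}
  B4: def={q,w} ue={q}
  B5: def={w,y} ue={q}
  B6: def={b,g} ue={b}
  B7: def={b,y} ue=∅
  B8: def={w} ue={q}

Liveness:
  B0: in=∅ out={b}
  B1: in={b} out={b,q}
  B2: in={b,q} out={b,q}
  B3: in={b,q} out={b,q}
  B4: in={b,q} out={b,q}
  B5: in={b,q} out={b,q}
  B6: in={b} out=∅
  B7: in={q} out={b,q}
  B8: in={q} out=∅

Interfere edges:
  b↔{g,n,q,w,y}
  g↔{b,q}
  n↔{b,q}
  q↔{b,g,n,w,y}
  w↔{b,q,y}
  y↔{b,q,w}

N(y) = ["b", "q", "w"]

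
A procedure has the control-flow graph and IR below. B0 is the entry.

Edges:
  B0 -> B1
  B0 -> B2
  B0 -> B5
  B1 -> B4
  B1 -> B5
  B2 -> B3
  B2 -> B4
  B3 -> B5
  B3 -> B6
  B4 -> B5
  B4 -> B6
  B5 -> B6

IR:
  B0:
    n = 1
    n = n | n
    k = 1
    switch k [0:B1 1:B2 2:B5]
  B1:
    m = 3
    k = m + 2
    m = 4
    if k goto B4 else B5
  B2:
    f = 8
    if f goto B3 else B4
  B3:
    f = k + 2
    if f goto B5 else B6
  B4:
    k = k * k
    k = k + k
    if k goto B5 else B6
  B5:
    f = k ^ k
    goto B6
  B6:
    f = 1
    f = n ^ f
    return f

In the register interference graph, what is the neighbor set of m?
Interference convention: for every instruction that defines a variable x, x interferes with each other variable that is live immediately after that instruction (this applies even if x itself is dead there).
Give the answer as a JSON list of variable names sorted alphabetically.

Block summaries:
  B0 def {k,n} use ∅
  B1 def {k,m} use ∅
  B2 def {f} use ∅
  B3 def {f} use {k}
  B4 def {k} use {k}
  B5 def {f} use {k}
  B6 def {f} use {n}

Liveness:
  B0: in=∅ out={k,n}
  B1: in={n} out={k,n}
  B2: in={k,n} out={k,n}
  B3: in={k,n} out={k,n}
  B4: in={k,n} out={k,n}
  B5: in={k,n} out={n}
  B6: in={n} out=∅

Conflict graph:
  f↔{k,n}
  k↔{f,m,n}
  m↔{k,n}
  n↔{f,k,m}

N(m) = ["k", "n"]

Answer: ["k", "n"]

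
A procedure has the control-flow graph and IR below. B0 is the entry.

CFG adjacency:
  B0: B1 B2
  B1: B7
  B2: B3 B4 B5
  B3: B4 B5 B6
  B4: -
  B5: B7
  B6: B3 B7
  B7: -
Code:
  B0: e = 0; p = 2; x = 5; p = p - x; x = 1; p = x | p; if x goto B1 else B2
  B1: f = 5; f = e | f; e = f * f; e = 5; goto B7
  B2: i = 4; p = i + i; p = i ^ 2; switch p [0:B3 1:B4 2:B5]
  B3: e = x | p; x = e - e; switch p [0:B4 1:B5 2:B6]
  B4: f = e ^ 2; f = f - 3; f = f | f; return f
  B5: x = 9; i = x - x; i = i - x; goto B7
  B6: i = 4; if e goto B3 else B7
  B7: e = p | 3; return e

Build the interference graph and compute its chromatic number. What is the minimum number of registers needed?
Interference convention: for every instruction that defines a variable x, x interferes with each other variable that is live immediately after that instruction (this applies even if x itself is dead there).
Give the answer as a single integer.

Block summaries:
  B0: {e,p,x} / ∅
  B1: {e,f} / {e}
  B2: {i,p} / ∅
  B3: {e,x} / {p,x}
  B4: {f} / {e}
  B5: {i,x} / ∅
  B6: {i} / {e}
  B7: {e} / {p}

Liveness:
  B0: in=∅ out={e,p,x}
  B1: in={e,p} out={p}
  B2: in={e,x} out={e,p,x}
  B3: in={p,x} out={e,p,x}
  B4: in={e} out=∅
  B5: in={p} out={p}
  B6: in={e,p,x} out={p,x}
  B7: in={p} out=∅

Interfere edges:
  e↔{f,i,p,x}
  f↔{e,p}
  i↔{e,p,x}
  p↔{e,f,i,x}
  x↔{e,i,p}

Registers:
  lower bound: {e,i,p,x} mutually conflict ⇒ χ ≥ 4
  4-colouring: r0={e}  r1={p}  r2={f,i}  r3={x}
  χ = 4

Answer: 4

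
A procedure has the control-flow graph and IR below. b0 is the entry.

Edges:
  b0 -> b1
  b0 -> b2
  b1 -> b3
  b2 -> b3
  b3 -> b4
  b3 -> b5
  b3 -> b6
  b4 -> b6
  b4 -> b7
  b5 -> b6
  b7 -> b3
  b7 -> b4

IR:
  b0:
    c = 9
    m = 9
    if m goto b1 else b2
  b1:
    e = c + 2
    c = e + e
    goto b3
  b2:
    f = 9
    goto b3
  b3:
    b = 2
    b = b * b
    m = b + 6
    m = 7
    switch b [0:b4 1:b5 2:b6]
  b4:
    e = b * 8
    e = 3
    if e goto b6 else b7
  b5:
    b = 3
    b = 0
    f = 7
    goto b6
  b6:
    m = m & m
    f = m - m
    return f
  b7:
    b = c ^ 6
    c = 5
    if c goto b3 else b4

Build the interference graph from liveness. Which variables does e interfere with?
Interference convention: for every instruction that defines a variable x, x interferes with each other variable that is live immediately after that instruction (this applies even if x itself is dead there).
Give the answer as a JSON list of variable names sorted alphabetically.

Block summaries:
  b0 def {c,m} use ∅
  b1 def {c,e} use {c}
  b2 def {f} use ∅
  b3 def {b,m} use ∅
  b4 def {e} use {b}
  b5 def {b,f} use ∅
  b6 def {f,m} use {m}
  b7 def {b,c} use {c}

Live sets:
  b0: in=∅ out={c}
  b1: in={c} out={c}
  b2: in={c} out={c}
  b3: in={c} out={b,c,m}
  b4: in={b,c,m} out={c,m}
  b5: in={m} out={m}
  b6: in={m} out=∅
  b7: in={c,m} out={b,c,m}

Interfere edges:
  b↔{c,m}
  c↔{b,e,f,m}
  e↔{c,m}
  f↔{c,m}
  m↔{b,c,e,f}

N(e) = ["c", "m"]

Answer: ["c", "m"]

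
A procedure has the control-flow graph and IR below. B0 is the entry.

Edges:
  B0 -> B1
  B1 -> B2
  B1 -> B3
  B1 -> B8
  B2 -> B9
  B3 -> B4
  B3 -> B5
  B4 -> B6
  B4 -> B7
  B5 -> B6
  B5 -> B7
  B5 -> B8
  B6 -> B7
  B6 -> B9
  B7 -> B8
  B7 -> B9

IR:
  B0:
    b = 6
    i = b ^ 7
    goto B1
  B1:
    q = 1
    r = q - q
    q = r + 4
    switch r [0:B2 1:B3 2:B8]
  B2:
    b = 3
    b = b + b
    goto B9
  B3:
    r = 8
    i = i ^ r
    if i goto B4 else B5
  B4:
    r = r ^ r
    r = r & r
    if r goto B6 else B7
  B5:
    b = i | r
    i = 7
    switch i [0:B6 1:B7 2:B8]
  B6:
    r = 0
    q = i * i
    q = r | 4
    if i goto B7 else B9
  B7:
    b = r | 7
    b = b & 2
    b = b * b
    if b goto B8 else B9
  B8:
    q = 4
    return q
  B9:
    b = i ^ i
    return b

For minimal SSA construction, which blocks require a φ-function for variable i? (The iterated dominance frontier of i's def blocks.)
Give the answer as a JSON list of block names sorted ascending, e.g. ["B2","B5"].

idom tree: B1←B0 B2←B1 B3←B1 B4←B3 B5←B3 B6←B3 B7←B3 B8←B1 B9←B1
Dom∩ at merges:
  B6: preds {B4,B5}: {B0,B1,B3,B4} ∩ {B0,B1,B3,B5} = {B0,B1,B3}; idom=B3
  B7: preds {B4,B5,B6}: {B0,B1,B3,B4} ∩ {B0,B1,B3,B5} ∩ {B0,B1,B3,B6} = {B0,B1,B3}; idom=B3
  B8: preds {B1,B5,B7}: {B0,B1} ∩ {B0,B1,B3,B5} ∩ {B0,B1,B3,B7} = {B0,B1}; idom=B1
  B9: preds {B2,B6,B7}: {B0,B1,B2} ∩ {B0,B1,B3,B6} ∩ {B0,B1,B3,B7} = {B0,B1}; idom=B1

DF walk-up:
  join B6 pred B4: B4 stop@B3
  join B6 pred B5: B5 stop@B3
  join B7 pred B4: B4 stop@B3
  join B7 pred B5: B5 stop@B3
  join B7 pred B6: B6 stop@B3
  join B8 pred B1: · stop@B1
  join B8 pred B5: B5→B3 stop@B1
  join B8 pred B7: B7→B3 stop@B1
  join B9 pred B2: B2 stop@B1
  join B9 pred B6: B6→B3 stop@B1
  join B9 pred B7: B7→B3 stop@B1
  DF(B0)=∅
  DF(B1)=∅
  DF(B2)={B9}
  DF(B3)={B8,B9}
  DF(B4)={B6,B7}
  DF(B5)={B6,B7,B8}
  DF(B6)={B7,B9}
  DF(B7)={B8,B9}
  DF(B8)=∅
  DF(B9)=∅

φ for i: defs {B0,B3,B5}
  DF⁺ = {B6,B7,B8,B9}

Answer: ["B6", "B7", "B8", "B9"]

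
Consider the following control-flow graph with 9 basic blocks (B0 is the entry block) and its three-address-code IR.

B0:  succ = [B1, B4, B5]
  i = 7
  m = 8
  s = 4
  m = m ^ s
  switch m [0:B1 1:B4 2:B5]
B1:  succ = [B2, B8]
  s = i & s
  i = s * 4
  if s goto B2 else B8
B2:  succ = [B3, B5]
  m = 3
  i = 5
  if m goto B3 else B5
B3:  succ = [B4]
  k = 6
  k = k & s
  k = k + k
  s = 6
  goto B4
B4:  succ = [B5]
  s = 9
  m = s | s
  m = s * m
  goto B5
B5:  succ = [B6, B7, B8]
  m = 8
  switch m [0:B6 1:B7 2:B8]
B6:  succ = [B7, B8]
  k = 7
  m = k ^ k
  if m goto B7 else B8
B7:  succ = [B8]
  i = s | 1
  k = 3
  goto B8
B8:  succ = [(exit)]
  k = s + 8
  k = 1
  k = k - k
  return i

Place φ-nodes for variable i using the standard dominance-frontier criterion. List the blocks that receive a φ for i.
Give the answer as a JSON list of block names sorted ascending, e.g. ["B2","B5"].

idom tree: B1←B0 B2←B1 B3←B2 B4←B0 B5←B0 B6←B5 B7←B5 B8←B0
Join-block Dom:
  B4: preds {B0,B3}: {B0} ∩ {B0,B1,B2,B3} = {B0}; idom=B0
  B5: preds {B0,B2,B4}: {B0} ∩ {B0,B1,B2} ∩ {B0,B4} = {B0}; idom=B0
  B7: preds {B5,B6}: {B0,B5} ∩ {B0,B5,B6} = {B0,B5}; idom=B5
  B8: preds {B1,B5,B6,B7}: {B0,B1} ∩ {B0,B5} ∩ {B0,B5,B6} ∩ {B0,B5,B7} = {B0}; idom=B0

Frontier:
  B4←B0: walk · to B0
  B4←B3: walk B3→B2→B1 to B0
  B5←B0: walk · to B0
  B5←B2: walk B2→B1 to B0
  B5←B4: walk B4 to B0
  B7←B5: walk · to B5
  B7←B6: walk B6 to B5
  B8←B1: walk B1 to B0
  B8←B5: walk B5 to B0
  B8←B6: walk B6→B5 to B0
  B8←B7: walk B7→B5 to B0
  B0 → ∅
  B1 → {B4,B5,B8}
  B2 → {B4,B5}
  B3 → {B4}
  B4 → {B5}
  B5 → {B8}
  B6 → {B7,B8}
  B7 → {B8}
  B8 → ∅

φ for i: defs {B0,B1,B2,B7}
  DF⁺ = {B4,B5,B8}

Answer: ["B4", "B5", "B8"]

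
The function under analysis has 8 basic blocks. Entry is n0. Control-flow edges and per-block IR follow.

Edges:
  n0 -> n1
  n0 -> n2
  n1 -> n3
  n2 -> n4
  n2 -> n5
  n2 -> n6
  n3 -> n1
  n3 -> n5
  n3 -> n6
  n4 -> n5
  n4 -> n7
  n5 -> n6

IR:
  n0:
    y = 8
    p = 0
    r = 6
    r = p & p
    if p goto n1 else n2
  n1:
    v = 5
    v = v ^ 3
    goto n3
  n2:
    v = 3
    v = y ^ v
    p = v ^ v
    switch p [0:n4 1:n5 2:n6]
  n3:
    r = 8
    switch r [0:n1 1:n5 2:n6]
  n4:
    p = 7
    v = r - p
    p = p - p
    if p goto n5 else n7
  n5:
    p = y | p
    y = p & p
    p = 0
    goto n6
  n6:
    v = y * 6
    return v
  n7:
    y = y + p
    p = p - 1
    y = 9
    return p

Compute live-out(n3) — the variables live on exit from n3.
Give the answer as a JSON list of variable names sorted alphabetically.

Answer: ["p", "y"]

Derivation:
Per-block:
  n0: {p,r,y} / ∅
  n1: {v} / ∅
  n2: {p,v} / {y}
  n3: {r} / ∅
  n4: {p,v} / {r}
  n5: {p,y} / {p,y}
  n6: {v} / {y}
  n7: {p,y} / {p,y}

Backward fixpoint:
  live n0: ∅→{p,r,y}
  live n1: {p,y}→{p,y}
  live n2: {r,y}→{p,r,y}
  live n3: {p,y}→{p,y}
  live n4: {r,y}→{p,y}
  live n5: {p,y}→{y}
  live n6: {y}→∅
  live n7: {p,y}→∅

live-out(n3) = ["p", "y"]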